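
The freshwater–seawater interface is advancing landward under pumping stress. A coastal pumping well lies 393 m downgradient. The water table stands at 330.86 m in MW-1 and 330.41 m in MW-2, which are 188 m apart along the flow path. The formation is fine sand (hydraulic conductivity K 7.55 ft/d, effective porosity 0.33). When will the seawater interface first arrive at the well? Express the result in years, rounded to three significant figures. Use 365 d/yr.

Hydraulic gradient i = (330.86 − 330.41) / 188 = 0.45 / 188 = 0.002394
K = 7.55 ft/d × 0.3048 = 2.301 m/d
q = Ki = 2.301 × 0.002394 = 0.005508 m/d
v = Ki/n = 2.301·0.002394/0.33 = 0.01669 m/d
t = L / v = 393 / 0.01669 = 23540 d
   = 23540 / 365 = 64.5 yr

64.5 years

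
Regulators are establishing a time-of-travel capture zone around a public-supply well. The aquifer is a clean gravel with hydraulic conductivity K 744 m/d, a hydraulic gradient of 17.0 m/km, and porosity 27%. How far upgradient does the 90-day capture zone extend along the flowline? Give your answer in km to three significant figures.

4.22 km

Specific discharge q = 744 × 0.017 = 12.65 m/d
v_s = q/n_e = 12.65/0.27 = 46.84 m/d
L = v × T = 46.84 × 90 = 4216 m
   = 4.22 km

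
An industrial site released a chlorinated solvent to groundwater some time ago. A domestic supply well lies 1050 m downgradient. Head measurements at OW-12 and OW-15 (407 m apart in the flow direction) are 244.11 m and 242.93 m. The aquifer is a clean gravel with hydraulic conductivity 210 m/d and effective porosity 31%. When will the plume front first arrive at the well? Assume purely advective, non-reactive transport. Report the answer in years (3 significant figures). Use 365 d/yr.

1.46 years

Hydraulic gradient i = (244.11 − 242.93) / 407 = 1.18 / 407 = 0.002899
Specific discharge q = 210 × 0.002899 = 0.6088 m/d
Average linear velocity = 0.6088 / 0.31 = 1.964 m/d
t = L / v = 1050 / 1.964 = 534.6 d
   = 534.6 / 365 = 1.46 yr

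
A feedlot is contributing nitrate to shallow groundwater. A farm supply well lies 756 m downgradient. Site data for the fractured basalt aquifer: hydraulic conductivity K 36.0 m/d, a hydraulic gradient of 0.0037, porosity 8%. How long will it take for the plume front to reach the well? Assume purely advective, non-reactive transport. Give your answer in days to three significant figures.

Specific discharge q = 36.0 × 0.0037 = 0.1332 m/d
v_s = q/n_e = 0.1332/0.08 = 1.665 m/d
t = L / v = 756 / 1.665 = 454.1 d

454 days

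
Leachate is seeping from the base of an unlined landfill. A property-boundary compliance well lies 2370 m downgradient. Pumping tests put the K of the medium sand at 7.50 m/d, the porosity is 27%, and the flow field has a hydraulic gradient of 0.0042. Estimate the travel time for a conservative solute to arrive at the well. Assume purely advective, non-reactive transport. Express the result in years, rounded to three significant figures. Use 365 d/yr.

q = Ki = 7.50 × 0.0042 = 0.03150 m/d
v = Ki/n = 7.50·0.0042/0.27 = 0.1167 m/d
t = L / v = 2370 / 0.1167 = 20310 d
   = 20310 / 365 = 55.7 yr

55.7 years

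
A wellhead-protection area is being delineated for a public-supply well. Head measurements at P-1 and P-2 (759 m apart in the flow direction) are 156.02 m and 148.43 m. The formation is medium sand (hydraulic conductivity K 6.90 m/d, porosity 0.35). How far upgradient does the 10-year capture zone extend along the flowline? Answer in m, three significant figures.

Hydraulic gradient i = (156.02 − 148.43) / 759 = 7.59 / 759 = 0.01000
Darcy flux q = K·i = 6.90 × 0.01000 = 0.06900 m/d
v = Ki/n = 6.90·0.01000/0.35 = 0.1971 m/d
T = 10 yr × 365 = 3650 d
L = v × T = 0.1971 × 3650 = 719.6 m

720 m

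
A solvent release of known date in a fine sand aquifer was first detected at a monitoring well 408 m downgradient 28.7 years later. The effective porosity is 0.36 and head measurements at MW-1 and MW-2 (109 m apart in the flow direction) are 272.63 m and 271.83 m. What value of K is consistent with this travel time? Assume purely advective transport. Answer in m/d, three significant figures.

1.91 m/d

Hydraulic gradient i = (272.63 − 271.83) / 109 = 0.80 / 109 = 0.007339
t = 28.7 years = 10480 d
v = L / t = 408 / 10480 = 0.03895 m/d
K = v · n / i = 0.03895 × 0.36 / 0.007339 = 1.91 m/d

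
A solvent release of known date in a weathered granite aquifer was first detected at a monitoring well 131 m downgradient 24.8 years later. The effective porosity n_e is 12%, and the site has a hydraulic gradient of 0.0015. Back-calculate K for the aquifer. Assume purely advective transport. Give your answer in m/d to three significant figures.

t = 24.8 years = 9052 d
v = L / t = 131 / 9052 = 0.01447 m/d
K = v · n / i = 0.01447 × 0.12 / 0.0015 = 1.16 m/d

1.16 m/d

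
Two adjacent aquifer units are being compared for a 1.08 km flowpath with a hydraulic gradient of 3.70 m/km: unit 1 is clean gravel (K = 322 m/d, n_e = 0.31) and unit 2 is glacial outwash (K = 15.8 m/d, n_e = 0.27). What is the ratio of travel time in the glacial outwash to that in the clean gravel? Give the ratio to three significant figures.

17.8

Unit 1 (clean gravel): v = 322×0.0037/0.31 = 3.843 m/d, t = 1080/3.843 = 281.0 d
Unit 2 (glacial outwash): v = 15.8×0.0037/0.27 = 0.2165 m/d, t = 1080/0.2165 = 4988 d
t(glacial outwash) / t(clean gravel) = 4988/281.0 = 17.8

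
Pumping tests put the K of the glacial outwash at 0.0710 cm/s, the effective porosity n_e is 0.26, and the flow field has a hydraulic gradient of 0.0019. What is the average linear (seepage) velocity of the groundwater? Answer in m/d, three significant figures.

K = 0.0710 cm/s × 864 = 61.34 m/d
q = Ki = 61.34 × 0.0019 = 0.1166 m/d
v_s = q/n_e = 0.1166/0.26 = 0.4483 m/d

0.448 m/d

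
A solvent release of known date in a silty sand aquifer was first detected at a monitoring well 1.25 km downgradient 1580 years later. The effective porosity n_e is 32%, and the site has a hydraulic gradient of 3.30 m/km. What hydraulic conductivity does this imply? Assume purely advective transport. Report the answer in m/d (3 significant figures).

t = 1580 years = 576700 d
L = 1.25 km = 1250 m
v = L / t = 1250 / 576700 = 0.002168 m/d
K = v · n / i = 0.002168 × 0.32 / 0.0033 = 0.210 m/d

0.210 m/d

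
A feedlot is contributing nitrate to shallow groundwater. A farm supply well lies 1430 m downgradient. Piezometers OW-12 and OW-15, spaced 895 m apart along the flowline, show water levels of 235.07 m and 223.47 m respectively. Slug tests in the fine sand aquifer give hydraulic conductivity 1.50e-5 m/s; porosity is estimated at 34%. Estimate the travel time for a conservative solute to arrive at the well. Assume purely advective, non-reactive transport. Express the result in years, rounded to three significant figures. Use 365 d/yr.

79.3 years

Hydraulic gradient i = (235.07 − 223.47) / 895 = 11.60 / 895 = 0.01296
K = 1.50e-5 m/s × 86400 s/d = 1.296 m/d
Specific discharge q = 1.296 × 0.01296 = 0.01680 m/d
Seepage velocity v = q / n = 0.01680 / 0.34 = 0.04940 m/d
t = L / v = 1430 / 0.04940 = 28950 d
   = 28950 / 365 = 79.3 yr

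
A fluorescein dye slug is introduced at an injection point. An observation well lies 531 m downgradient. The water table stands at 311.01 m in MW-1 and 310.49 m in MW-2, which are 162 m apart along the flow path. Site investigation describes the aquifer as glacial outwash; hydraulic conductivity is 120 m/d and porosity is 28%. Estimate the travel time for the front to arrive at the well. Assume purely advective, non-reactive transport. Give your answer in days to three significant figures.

386 days

Hydraulic gradient i = (311.01 − 310.49) / 162 = 0.52 / 162 = 0.003210
q = Ki = 120 × 0.003210 = 0.3852 m/d
v = Ki/n = 120·0.003210/0.28 = 1.376 m/d
t = L / v = 531 / 1.376 = 386.0 d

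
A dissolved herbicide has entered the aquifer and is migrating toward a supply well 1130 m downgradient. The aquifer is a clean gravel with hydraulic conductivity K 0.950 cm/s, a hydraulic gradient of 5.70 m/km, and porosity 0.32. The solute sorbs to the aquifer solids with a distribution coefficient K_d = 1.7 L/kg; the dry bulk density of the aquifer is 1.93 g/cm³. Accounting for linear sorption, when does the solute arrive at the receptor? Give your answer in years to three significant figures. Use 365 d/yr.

2.38 years

K = 0.950 cm/s × 864 = 820.8 m/d
Specific discharge q = 820.8 × 0.0057 = 4.679 m/d
v_s = q/n_e = 4.679/0.32 = 14.62 m/d
Retardation R = 1 + ρ_b·K_d/n = 1 + 1.93×1.7/0.32 = 11.25
Contaminant velocity v_c = v/R = 14.62/11.25 = 1.299 m/d
t = L/v_c = 1130/1.299 = 869.7 d
   = 869.7/365 = 2.38 yr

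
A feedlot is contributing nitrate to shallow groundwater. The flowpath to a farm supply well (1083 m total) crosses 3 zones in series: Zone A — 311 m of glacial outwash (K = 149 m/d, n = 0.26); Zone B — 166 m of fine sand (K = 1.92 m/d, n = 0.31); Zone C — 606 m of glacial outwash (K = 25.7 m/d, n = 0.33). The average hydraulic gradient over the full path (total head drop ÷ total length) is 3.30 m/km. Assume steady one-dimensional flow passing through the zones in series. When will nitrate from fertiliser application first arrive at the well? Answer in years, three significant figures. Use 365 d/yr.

Continuity: the same q passes through each zone, so ΔH = q·Σ(L_j/K_j) — the zones act as resistances in series.
Σ(L/K) = 311/149 + 166/1.92 + 606/25.7 = 2.087 + 86.46 + 23.58 = 112.1 d
K_eq = L_total / Σ(L/K) = 1083 / 112.1 = 9.659 m/d
q = K_eq · i = 9.659 × 0.0033 = 0.03187 m/d (same in every zone)
Zone A: v = q/n = 0.03187/0.26 = 0.1226 m/d → t_A = 311/0.1226 = 2537 d
Zone B: v = q/n = 0.03187/0.31 = 0.1028 m/d → t_B = 166/0.1028 = 1614 d
Zone C: v = q/n = 0.03187/0.33 = 0.09659 m/d → t_C = 606/0.09659 = 6274 d
Total t = 2537 + 1614 + 6274 = 10430 d
   = 10430 / 365 = 28.6 yr

28.6 years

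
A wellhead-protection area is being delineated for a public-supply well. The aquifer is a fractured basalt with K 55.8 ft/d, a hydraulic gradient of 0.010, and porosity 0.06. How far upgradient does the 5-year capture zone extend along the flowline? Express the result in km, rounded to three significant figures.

5.17 km

K = 55.8 ft/d × 0.3048 = 17.01 m/d
Darcy flux q = K·i = 17.01 × 0.010 = 0.1701 m/d
v_s = q/n_e = 0.1701/0.06 = 2.835 m/d
T = 5 yr × 365 = 1825 d
L = v × T = 2.835 × 1825 = 5173 m
   = 5.17 km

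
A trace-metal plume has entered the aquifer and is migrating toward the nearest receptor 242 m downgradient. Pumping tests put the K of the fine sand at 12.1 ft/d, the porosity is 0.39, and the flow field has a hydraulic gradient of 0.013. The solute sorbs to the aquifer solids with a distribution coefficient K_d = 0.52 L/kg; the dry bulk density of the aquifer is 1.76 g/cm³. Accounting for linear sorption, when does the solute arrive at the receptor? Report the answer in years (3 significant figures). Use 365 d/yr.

K = 12.1 ft/d × 0.3048 = 3.688 m/d
Darcy flux q = K·i = 3.688 × 0.013 = 0.04795 m/d
Seepage velocity v = q / n = 0.04795 / 0.39 = 0.1229 m/d
Retardation R = 1 + ρ_b·K_d/n = 1 + 1.76×0.52/0.39 = 3.347
Contaminant velocity v_c = v/R = 0.1229/3.347 = 0.03673 m/d
t = L/v_c = 242/0.03673 = 6588 d
   = 6588/365 = 18.0 yr

18.0 years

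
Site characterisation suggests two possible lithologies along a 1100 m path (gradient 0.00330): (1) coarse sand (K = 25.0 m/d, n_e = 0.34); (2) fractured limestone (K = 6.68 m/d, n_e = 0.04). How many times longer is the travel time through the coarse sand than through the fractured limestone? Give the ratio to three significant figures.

2.27

Unit 1 (coarse sand): v = 25.0×0.0033/0.34 = 0.2426 m/d, t = 1100/0.2426 = 4533 d
Unit 2 (fractured limestone): v = 6.68×0.0033/0.04 = 0.5511 m/d, t = 1100/0.5511 = 1996 d
t(coarse sand) / t(fractured limestone) = 4533/1996 = 2.27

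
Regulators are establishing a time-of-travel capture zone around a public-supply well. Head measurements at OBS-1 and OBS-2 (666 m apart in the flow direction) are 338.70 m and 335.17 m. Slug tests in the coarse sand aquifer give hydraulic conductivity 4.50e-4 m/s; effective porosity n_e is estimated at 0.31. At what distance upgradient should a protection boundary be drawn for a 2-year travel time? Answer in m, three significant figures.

Hydraulic gradient i = (338.70 − 335.17) / 666 = 3.53 / 666 = 0.005300
K = 4.50e-4 m/s × 86400 s/d = 38.88 m/d
Darcy flux q = K·i = 38.88 × 0.005300 = 0.2061 m/d
Average linear velocity = 0.2061 / 0.31 = 0.6648 m/d
T = 2 yr × 365 = 730 d
L = v × T = 0.6648 × 730 = 485.3 m

485 m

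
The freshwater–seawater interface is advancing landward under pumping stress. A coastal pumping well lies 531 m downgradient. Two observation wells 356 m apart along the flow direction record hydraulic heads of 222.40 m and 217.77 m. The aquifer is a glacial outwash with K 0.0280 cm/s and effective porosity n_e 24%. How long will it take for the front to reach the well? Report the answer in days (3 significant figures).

405 days

Hydraulic gradient i = (222.40 − 217.77) / 356 = 4.63 / 356 = 0.01301
K = 0.0280 cm/s × 864 = 24.19 m/d
Specific discharge q = 24.19 × 0.01301 = 0.3146 m/d
Average linear velocity = 0.3146 / 0.24 = 1.311 m/d
t = L / v = 531 / 1.311 = 405.0 d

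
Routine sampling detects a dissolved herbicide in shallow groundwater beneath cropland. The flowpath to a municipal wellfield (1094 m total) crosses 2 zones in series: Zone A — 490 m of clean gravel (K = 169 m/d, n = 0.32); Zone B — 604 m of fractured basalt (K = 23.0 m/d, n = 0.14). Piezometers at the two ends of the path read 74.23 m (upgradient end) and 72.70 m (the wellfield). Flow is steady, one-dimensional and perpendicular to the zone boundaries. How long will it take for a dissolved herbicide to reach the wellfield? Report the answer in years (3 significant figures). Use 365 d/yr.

Total head drop ΔH = 74.23 − 72.70 = 1.53 m
Steady 1-D flow in series ⇒ the Darcy flux q is identical in every zone and the zone head losses add (resistances L/K in series).
Σ(L/K) = 490/169 + 604/23.0 = 2.899 + 26.26 = 29.16 d
q = ΔH / Σ(L/K) = 1.53 / 29.16 = 0.05247 m/d (same in every zone)
Zone A: v = q/n = 0.05247/0.32 = 0.1640 m/d → t_A = 490/0.1640 = 2988 d
Zone B: v = q/n = 0.05247/0.14 = 0.3748 m/d → t_B = 604/0.3748 = 1612 d
Total t = 2988 + 1612 = 4600 d
   = 4600 / 365 = 12.6 yr

12.6 years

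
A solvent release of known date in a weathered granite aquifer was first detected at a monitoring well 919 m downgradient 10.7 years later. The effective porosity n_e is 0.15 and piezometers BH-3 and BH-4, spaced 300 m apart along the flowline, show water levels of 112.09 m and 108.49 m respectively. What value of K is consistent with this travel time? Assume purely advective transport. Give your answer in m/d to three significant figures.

Hydraulic gradient i = (112.09 − 108.49) / 300 = 3.60 / 300 = 0.01200
t = 10.7 years = 3905 d
v = L / t = 919 / 3905 = 0.2353 m/d
K = v · n / i = 0.2353 × 0.15 / 0.01200 = 2.94 m/d

2.94 m/d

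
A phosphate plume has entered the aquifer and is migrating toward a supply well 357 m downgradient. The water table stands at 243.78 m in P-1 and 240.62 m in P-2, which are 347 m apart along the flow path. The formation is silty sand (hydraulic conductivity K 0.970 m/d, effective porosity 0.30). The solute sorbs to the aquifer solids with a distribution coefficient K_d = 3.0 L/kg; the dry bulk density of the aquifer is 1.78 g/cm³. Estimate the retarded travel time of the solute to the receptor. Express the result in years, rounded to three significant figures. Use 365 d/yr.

Hydraulic gradient i = (243.78 − 240.62) / 347 = 3.16 / 347 = 0.009107
q = Ki = 0.970 × 0.009107 = 0.008833 m/d
Average linear velocity = 0.008833 / 0.30 = 0.02944 m/d
Retardation R = 1 + ρ_b·K_d/n = 1 + 1.78×3.0/0.30 = 18.80
Contaminant velocity v_c = v/R = 0.02944/18.80 = 0.001566 m/d
t = L/v_c = 357/0.001566 = 227900 d
   = 227900/365 = 624 yr

624 years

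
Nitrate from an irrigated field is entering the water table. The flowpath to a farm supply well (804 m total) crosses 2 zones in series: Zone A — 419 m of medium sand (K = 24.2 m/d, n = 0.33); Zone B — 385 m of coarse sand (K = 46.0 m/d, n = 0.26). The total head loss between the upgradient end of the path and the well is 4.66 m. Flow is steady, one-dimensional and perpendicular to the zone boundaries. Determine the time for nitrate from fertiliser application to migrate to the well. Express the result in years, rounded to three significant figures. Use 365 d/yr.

3.60 years

Continuity: the same q passes through each zone, so ΔH = q·Σ(L_j/K_j) — the zones act as resistances in series.
Σ(L/K) = 419/24.2 + 385/46.0 = 17.31 + 8.370 = 25.68 d
q = ΔH / Σ(L/K) = 4.66 / 25.68 = 0.1814 m/d (same in every zone)
Zone A: v = q/n = 0.1814/0.33 = 0.5498 m/d → t_A = 419/0.5498 = 762.1 d
Zone B: v = q/n = 0.1814/0.26 = 0.6978 m/d → t_B = 385/0.6978 = 551.7 d
Total t = 762.1 + 551.7 = 1314 d
   = 1314 / 365 = 3.60 yr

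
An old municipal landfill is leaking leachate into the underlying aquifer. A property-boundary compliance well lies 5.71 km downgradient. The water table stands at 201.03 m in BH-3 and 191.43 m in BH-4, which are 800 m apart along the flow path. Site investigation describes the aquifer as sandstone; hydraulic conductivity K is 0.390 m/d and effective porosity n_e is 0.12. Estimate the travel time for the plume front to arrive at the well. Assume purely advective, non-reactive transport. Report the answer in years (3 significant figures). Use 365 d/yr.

401 years

Hydraulic gradient i = (201.03 − 191.43) / 800 = 9.60 / 800 = 0.01200
Specific discharge q = 0.390 × 0.01200 = 0.004680 m/d
v = Ki/n = 0.390·0.01200/0.12 = 0.03900 m/d
L = 5.71 km = 5710 m
t = L / v = 5710 / 0.03900 = 146400 d
   = 146400 / 365 = 401 yr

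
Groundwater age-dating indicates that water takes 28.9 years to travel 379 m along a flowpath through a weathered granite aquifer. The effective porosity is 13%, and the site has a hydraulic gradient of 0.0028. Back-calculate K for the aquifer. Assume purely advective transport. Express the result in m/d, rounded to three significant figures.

t = 28.9 years = 10550 d
v = L / t = 379 / 10550 = 0.03593 m/d
K = v · n / i = 0.03593 × 0.13 / 0.0028 = 1.67 m/d

1.67 m/d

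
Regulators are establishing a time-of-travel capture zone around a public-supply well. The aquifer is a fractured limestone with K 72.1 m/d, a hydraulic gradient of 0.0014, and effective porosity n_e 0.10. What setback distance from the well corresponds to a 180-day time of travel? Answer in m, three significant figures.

182 m

Specific discharge q = 72.1 × 0.0014 = 0.1009 m/d
Average linear velocity = 0.1009 / 0.10 = 1.009 m/d
L = v × T = 1.009 × 180 = 181.7 m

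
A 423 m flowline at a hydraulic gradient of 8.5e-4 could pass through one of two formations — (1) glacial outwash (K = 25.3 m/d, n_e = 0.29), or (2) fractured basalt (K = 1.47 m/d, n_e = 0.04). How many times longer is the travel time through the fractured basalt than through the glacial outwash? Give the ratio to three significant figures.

Unit 1 (glacial outwash): v = 25.3×8.5e-4/0.29 = 0.07416 m/d, t = 423/0.07416 = 5704 d
Unit 2 (fractured basalt): v = 1.47×8.5e-4/0.04 = 0.03124 m/d, t = 423/0.03124 = 13540 d
t(fractured basalt) / t(glacial outwash) = 13540/5704 = 2.37

2.37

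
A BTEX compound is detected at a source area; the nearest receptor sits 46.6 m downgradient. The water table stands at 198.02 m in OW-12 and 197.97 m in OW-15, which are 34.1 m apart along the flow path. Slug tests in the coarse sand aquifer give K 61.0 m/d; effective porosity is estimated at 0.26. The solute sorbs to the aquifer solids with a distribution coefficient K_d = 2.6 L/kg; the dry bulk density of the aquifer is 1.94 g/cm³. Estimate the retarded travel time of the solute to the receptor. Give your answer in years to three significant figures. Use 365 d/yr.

7.57 years

Hydraulic gradient i = (198.02 − 197.97) / 34.1 = 0.05 / 34.1 = 0.001466
Darcy flux q = K·i = 61.0 × 0.001466 = 0.08944 m/d
Seepage velocity v = q / n = 0.08944 / 0.26 = 0.3440 m/d
Retardation R = 1 + ρ_b·K_d/n = 1 + 1.94×2.6/0.26 = 20.40
Contaminant velocity v_c = v/R = 0.3440/20.40 = 0.01686 m/d
t = L/v_c = 46.6/0.01686 = 2763 d
   = 2763/365 = 7.57 yr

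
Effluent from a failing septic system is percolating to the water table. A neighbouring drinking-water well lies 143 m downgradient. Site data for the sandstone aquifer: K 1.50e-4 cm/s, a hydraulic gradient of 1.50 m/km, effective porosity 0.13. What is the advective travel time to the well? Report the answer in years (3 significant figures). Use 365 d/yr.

262 years

K = 1.50e-4 cm/s × 864 = 0.1296 m/d
Specific discharge q = 0.1296 × 0.0015 = 1.944e-4 m/d
v = Ki/n = 0.1296·0.0015/0.13 = 0.001495 m/d
t = L / v = 143 / 0.001495 = 95630 d
   = 95630 / 365 = 262 yr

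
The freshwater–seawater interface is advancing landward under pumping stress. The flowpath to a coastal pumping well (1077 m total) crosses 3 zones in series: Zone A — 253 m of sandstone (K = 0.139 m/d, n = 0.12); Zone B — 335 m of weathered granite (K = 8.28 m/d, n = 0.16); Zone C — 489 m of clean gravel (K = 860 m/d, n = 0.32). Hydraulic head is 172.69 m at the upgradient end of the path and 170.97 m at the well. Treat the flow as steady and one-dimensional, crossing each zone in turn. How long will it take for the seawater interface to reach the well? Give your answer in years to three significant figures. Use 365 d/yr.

713 years

Total head drop ΔH = 172.69 − 170.97 = 1.72 m
Continuity: the same q passes through each zone, so ΔH = q·Σ(L_j/K_j) — the zones act as resistances in series.
Σ(L/K) = 253/0.139 + 335/8.28 + 489/860 = 1820 + 40.46 + 0.5686 = 1861 d
q = ΔH / Σ(L/K) = 1.72 / 1861 = 9.241e-4 m/d (same in every zone)
Zone A: v = q/n = 9.241e-4/0.12 = 0.007701 m/d → t_A = 253/0.007701 = 32850 d
Zone B: v = q/n = 9.241e-4/0.16 = 0.005776 m/d → t_B = 335/0.005776 = 58000 d
Zone C: v = q/n = 9.241e-4/0.32 = 0.002888 m/d → t_C = 489/0.002888 = 169300 d
Total t = 32850 + 58000 + 169300 = 260200 d
   = 260200 / 365 = 713 yr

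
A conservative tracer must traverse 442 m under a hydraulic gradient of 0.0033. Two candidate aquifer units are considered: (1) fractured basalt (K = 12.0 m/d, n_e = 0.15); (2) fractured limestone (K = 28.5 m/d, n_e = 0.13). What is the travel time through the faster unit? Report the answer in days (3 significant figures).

Unit 1 (fractured basalt): v = 12.0×0.0033/0.15 = 0.2640 m/d, t = 442/0.2640 = 1674 d
Unit 2 (fractured limestone): v = 28.5×0.0033/0.13 = 0.7235 m/d, t = 442/0.7235 = 611.0 d
Faster unit: t = 611 d

611 days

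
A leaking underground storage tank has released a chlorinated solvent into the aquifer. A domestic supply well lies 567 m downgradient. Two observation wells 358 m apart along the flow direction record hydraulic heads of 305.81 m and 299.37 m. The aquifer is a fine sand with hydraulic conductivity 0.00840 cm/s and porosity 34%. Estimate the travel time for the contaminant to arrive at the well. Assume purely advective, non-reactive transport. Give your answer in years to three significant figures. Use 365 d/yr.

4.05 years

Hydraulic gradient i = (305.81 − 299.37) / 358 = 6.44 / 358 = 0.01799
K = 0.00840 cm/s × 864 = 7.258 m/d
Specific discharge q = 7.258 × 0.01799 = 0.1306 m/d
v = Ki/n = 7.258·0.01799/0.34 = 0.3840 m/d
t = L / v = 567 / 0.3840 = 1477 d
   = 1477 / 365 = 4.05 yr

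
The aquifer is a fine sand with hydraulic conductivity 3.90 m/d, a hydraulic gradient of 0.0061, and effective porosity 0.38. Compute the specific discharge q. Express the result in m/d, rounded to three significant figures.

Darcy flux q = K·i = 3.90 × 0.0061 = 0.02379 m/d

0.0238 m/d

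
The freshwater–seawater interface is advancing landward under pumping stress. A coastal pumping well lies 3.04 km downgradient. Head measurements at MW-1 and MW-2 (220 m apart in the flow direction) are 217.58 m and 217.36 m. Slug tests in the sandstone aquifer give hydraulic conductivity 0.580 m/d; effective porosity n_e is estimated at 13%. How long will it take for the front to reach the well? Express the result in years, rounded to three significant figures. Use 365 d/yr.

1870 years

Hydraulic gradient i = (217.58 − 217.36) / 220 = 0.22 / 220 = 0.001000
Darcy flux q = K·i = 0.580 × 0.001000 = 5.800e-4 m/d
v = Ki/n = 0.580·0.001000/0.13 = 0.004462 m/d
L = 3.04 km = 3040 m
t = L / v = 3040 / 0.004462 = 681400 d
   = 681400 / 365 = 1870 yr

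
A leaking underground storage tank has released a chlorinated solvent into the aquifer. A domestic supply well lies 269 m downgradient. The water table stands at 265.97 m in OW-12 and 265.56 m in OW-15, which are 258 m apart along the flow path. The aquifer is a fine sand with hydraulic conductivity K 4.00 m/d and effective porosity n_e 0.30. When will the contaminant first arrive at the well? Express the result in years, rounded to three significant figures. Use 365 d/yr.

34.8 years

Hydraulic gradient i = (265.97 − 265.56) / 258 = 0.41 / 258 = 0.001589
Darcy flux q = K·i = 4.00 × 0.001589 = 0.006357 m/d
Average linear velocity = 0.006357 / 0.30 = 0.02119 m/d
t = L / v = 269 / 0.02119 = 12700 d
   = 12700 / 365 = 34.8 yr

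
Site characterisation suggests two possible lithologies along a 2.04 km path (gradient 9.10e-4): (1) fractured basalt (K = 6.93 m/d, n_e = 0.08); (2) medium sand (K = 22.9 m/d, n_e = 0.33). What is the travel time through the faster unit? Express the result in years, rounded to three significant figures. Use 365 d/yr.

70.9 years

Unit 1 (fractured basalt): v = 6.93×9.1e-4/0.08 = 0.07883 m/d, t = 2040/0.07883 = 25880 d
Unit 2 (medium sand): v = 22.9×9.1e-4/0.33 = 0.06315 m/d, t = 2040/0.06315 = 32300 d
Faster: 25880 d / 365 = 70.9 yr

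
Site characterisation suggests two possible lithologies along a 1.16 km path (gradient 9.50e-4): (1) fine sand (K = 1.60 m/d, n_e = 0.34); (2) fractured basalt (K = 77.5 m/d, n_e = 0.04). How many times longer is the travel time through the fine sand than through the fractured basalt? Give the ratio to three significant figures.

Unit 1 (fine sand): v = 1.60×9.5e-4/0.34 = 0.004471 m/d, t = 1160/0.004471 = 259500 d
Unit 2 (fractured basalt): v = 77.5×9.5e-4/0.04 = 1.841 m/d, t = 1160/1.841 = 630.2 d
t(fine sand) / t(fractured basalt) = 259500/630.2 = 412

412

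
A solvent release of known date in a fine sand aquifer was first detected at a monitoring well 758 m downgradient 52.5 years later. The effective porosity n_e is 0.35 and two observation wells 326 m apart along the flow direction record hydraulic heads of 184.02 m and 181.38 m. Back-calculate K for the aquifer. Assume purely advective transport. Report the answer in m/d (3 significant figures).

1.71 m/d

Hydraulic gradient i = (184.02 − 181.38) / 326 = 2.64 / 326 = 0.008098
t = 52.5 years = 19160 d
v = L / t = 758 / 19160 = 0.03956 m/d
K = v · n / i = 0.03956 × 0.35 / 0.008098 = 1.71 m/d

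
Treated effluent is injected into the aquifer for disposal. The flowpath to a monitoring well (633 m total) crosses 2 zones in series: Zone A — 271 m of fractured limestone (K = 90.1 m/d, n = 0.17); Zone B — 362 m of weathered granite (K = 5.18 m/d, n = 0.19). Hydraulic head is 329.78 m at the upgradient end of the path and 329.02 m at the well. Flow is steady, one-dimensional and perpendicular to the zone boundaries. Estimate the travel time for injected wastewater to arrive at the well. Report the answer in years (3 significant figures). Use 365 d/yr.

Total head drop ΔH = 329.78 − 329.02 = 0.76 m
Steady 1-D flow in series ⇒ the Darcy flux q is identical in every zone and the zone head losses add (resistances L/K in series).
Σ(L/K) = 271/90.1 + 362/5.18 = 3.008 + 69.88 = 72.89 d
q = ΔH / Σ(L/K) = 0.76 / 72.89 = 0.01043 m/d (same in every zone)
Zone A: v = q/n = 0.01043/0.17 = 0.06133 m/d → t_A = 271/0.06133 = 4419 d
Zone B: v = q/n = 0.01043/0.19 = 0.05488 m/d → t_B = 362/0.05488 = 6597 d
Total t = 4419 + 6597 = 11020 d
   = 11020 / 365 = 30.2 yr

30.2 years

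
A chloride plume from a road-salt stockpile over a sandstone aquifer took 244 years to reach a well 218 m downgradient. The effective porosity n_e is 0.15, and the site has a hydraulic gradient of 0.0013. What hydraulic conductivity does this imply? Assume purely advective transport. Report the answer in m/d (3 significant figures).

0.282 m/d

t = 244 years = 89060 d
v = L / t = 218 / 89060 = 0.002448 m/d
K = v · n / i = 0.002448 × 0.15 / 0.0013 = 0.282 m/d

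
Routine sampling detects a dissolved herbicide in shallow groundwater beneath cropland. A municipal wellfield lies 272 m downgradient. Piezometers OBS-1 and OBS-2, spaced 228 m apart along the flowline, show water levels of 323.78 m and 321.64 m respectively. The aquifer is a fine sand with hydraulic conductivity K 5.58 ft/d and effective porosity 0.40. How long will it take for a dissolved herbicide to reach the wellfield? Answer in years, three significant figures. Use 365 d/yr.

Hydraulic gradient i = (323.78 − 321.64) / 228 = 2.14 / 228 = 0.009386
K = 5.58 ft/d × 0.3048 = 1.701 m/d
q = Ki = 1.701 × 0.009386 = 0.01596 m/d
Average linear velocity = 0.01596 / 0.40 = 0.03991 m/d
t = L / v = 272 / 0.03991 = 6816 d
   = 6816 / 365 = 18.7 yr

18.7 years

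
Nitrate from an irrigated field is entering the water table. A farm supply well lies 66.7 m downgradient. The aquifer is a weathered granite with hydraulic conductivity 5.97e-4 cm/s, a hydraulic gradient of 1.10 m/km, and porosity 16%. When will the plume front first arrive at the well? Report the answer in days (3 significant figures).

K = 5.97e-4 cm/s × 864 = 0.5158 m/d
q = Ki = 0.5158 × 0.0011 = 5.674e-4 m/d
Seepage velocity v = q / n = 5.674e-4 / 0.16 = 0.003546 m/d
t = L / v = 66.7 / 0.003546 = 18810 d

18800 days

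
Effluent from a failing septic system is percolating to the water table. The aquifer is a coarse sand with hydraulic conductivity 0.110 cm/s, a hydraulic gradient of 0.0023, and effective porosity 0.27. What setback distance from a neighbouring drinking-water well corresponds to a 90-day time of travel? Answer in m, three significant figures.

K = 0.110 cm/s × 864 = 95.04 m/d
Darcy flux q = K·i = 95.04 × 0.0023 = 0.2186 m/d
v_s = q/n_e = 0.2186/0.27 = 0.8096 m/d
L = v × T = 0.8096 × 90 = 72.86 m

72.9 m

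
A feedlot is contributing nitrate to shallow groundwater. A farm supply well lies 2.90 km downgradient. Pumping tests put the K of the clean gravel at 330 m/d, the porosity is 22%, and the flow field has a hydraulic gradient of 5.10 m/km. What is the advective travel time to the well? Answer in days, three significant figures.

379 days

q = Ki = 330 × 0.0051 = 1.683 m/d
v_s = q/n_e = 1.683/0.22 = 7.650 m/d
L = 2.90 km = 2900 m
t = L / v = 2900 / 7.650 = 379.1 d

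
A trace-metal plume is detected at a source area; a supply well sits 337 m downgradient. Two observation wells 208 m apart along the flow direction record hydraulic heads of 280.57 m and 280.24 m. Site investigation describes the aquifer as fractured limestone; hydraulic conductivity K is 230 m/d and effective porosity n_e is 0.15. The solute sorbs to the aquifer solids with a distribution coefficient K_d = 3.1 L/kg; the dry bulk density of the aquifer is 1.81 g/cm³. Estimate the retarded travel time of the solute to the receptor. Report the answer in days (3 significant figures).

Hydraulic gradient i = (280.57 − 280.24) / 208 = 0.33 / 208 = 0.001587
Darcy flux q = K·i = 230 × 0.001587 = 0.3649 m/d
v = Ki/n = 230·0.001587/0.15 = 2.433 m/d
Retardation R = 1 + ρ_b·K_d/n = 1 + 1.81×3.1/0.15 = 38.41
Contaminant velocity v_c = v/R = 2.433/38.41 = 0.06334 m/d
t = L/v_c = 337/0.06334 = 5320 d

5320 days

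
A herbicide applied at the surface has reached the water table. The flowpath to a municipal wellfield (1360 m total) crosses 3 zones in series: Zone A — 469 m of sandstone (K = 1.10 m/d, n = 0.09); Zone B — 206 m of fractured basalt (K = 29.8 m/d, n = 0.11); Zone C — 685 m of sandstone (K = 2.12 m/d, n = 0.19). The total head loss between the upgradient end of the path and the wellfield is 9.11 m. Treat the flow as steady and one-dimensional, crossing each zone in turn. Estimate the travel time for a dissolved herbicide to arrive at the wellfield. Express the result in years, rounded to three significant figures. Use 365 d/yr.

Steady 1-D flow in series ⇒ the Darcy flux q is identical in every zone and the zone head losses add (resistances L/K in series).
Σ(L/K) = 469/1.10 + 206/29.8 + 685/2.12 = 426.4 + 6.913 + 323.1 = 756.4 d
q = ΔH / Σ(L/K) = 9.11 / 756.4 = 0.01204 m/d (same in every zone)
Zone A: v = q/n = 0.01204/0.09 = 0.1338 m/d → t_A = 469/0.1338 = 3505 d
Zone B: v = q/n = 0.01204/0.11 = 0.1095 m/d → t_B = 206/0.1095 = 1881 d
Zone C: v = q/n = 0.01204/0.19 = 0.06339 m/d → t_C = 685/0.06339 = 10810 d
Total t = 3505 + 1881 + 10810 = 16190 d
   = 16190 / 365 = 44.4 yr

44.4 years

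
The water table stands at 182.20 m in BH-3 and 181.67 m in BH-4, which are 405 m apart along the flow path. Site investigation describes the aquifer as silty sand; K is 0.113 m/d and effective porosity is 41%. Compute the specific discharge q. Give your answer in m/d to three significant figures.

Hydraulic gradient i = (182.20 − 181.67) / 405 = 0.53 / 405 = 0.001309
q = Ki = 0.113 × 0.001309 = 1.479e-4 m/d

1.48e-4 m/d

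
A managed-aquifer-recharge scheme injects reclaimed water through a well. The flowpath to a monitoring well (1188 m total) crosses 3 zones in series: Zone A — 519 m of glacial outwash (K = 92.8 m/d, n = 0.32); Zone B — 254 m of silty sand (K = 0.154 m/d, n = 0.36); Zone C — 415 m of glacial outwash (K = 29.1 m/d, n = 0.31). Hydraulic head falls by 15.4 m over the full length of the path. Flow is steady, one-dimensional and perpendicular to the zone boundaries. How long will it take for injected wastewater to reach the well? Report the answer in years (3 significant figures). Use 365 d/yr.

Continuity: the same q passes through each zone, so ΔH = q·Σ(L_j/K_j) — the zones act as resistances in series.
Σ(L/K) = 519/92.8 + 254/0.154 + 415/29.1 = 5.593 + 1649 + 14.26 = 1669 d
q = ΔH / Σ(L/K) = 15.4 / 1669 = 0.009226 m/d (same in every zone)
Zone A: v = q/n = 0.009226/0.32 = 0.02883 m/d → t_A = 519/0.02883 = 18000 d
Zone B: v = q/n = 0.009226/0.36 = 0.02563 m/d → t_B = 254/0.02563 = 9911 d
Zone C: v = q/n = 0.009226/0.31 = 0.02976 m/d → t_C = 415/0.02976 = 13940 d
Total t = 18000 + 9911 + 13940 = 41860 d
   = 41860 / 365 = 115 yr

115 years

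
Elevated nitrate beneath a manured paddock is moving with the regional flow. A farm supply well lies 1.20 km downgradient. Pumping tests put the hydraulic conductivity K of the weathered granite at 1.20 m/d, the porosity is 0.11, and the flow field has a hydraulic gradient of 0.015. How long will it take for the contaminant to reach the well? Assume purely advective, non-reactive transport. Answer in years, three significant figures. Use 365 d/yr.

Specific discharge q = 1.20 × 0.015 = 0.01800 m/d
v = Ki/n = 1.20·0.015/0.11 = 0.1636 m/d
L = 1.20 km = 1200 m
t = L / v = 1200 / 0.1636 = 7333 d
   = 7333 / 365 = 20.1 yr

20.1 years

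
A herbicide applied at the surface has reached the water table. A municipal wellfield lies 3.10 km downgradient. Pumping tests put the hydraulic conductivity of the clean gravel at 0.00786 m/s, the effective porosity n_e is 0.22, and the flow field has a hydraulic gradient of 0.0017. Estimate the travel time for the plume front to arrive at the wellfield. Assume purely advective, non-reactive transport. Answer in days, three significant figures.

591 days

K = 0.00786 m/s × 86400 s/d = 679.1 m/d
q = Ki = 679.1 × 0.0017 = 1.154 m/d
v_s = q/n_e = 1.154/0.22 = 5.248 m/d
L = 3.10 km = 3100 m
t = L / v = 3100 / 5.248 = 590.7 d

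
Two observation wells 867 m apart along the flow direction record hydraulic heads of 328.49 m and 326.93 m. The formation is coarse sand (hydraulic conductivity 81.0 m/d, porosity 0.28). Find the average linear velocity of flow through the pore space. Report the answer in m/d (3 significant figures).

0.521 m/d

Hydraulic gradient i = (328.49 − 326.93) / 867 = 1.56 / 867 = 0.001799
Specific discharge q = 81.0 × 0.001799 = 0.1457 m/d
v = Ki/n = 81.0·0.001799/0.28 = 0.5205 m/d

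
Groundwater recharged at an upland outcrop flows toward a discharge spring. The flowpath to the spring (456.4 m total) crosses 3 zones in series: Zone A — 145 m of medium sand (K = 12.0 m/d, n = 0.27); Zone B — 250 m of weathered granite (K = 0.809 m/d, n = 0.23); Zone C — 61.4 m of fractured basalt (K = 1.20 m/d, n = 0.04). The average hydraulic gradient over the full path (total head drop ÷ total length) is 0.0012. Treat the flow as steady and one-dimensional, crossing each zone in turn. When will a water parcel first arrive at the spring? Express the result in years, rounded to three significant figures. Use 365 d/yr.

185 years

Continuity: the same q passes through each zone, so ΔH = q·Σ(L_j/K_j) — the zones act as resistances in series.
Σ(L/K) = 145/12.0 + 250/0.809 + 61.4/1.20 = 12.08 + 309.0 + 51.17 = 372.3 d
K_eq = L_total / Σ(L/K) = 456.4 / 372.3 = 1.226 m/d
q = K_eq · i = 1.226 × 0.0012 = 0.001471 m/d (same in every zone)
Zone A: v = q/n = 0.001471/0.27 = 0.005449 m/d → t_A = 145/0.005449 = 26610 d
Zone B: v = q/n = 0.001471/0.23 = 0.006396 m/d → t_B = 250/0.006396 = 39080 d
Zone C: v = q/n = 0.001471/0.04 = 0.03678 m/d → t_C = 61.4/0.03678 = 1669 d
Total t = 26610 + 39080 + 1669 = 67370 d
   = 67370 / 365 = 185 yr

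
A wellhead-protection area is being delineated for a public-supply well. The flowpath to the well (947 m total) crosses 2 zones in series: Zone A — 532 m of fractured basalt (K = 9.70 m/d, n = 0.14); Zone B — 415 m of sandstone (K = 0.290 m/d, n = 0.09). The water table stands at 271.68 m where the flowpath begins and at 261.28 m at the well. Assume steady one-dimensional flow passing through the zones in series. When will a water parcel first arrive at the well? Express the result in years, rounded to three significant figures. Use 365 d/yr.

43.8 years

Total head drop ΔH = 271.68 − 261.28 = 10.40 m
Steady 1-D flow in series ⇒ the Darcy flux q is identical in every zone and the zone head losses add (resistances L/K in series).
Σ(L/K) = 532/9.70 + 415/0.290 = 54.85 + 1431 = 1486 d
q = ΔH / Σ(L/K) = 10.40 / 1486 = 0.006999 m/d (same in every zone)
Zone A: v = q/n = 0.006999/0.14 = 0.04999 m/d → t_A = 532/0.04999 = 10640 d
Zone B: v = q/n = 0.006999/0.09 = 0.07777 m/d → t_B = 415/0.07777 = 5336 d
Total t = 10640 + 5336 = 15980 d
   = 15980 / 365 = 43.8 yr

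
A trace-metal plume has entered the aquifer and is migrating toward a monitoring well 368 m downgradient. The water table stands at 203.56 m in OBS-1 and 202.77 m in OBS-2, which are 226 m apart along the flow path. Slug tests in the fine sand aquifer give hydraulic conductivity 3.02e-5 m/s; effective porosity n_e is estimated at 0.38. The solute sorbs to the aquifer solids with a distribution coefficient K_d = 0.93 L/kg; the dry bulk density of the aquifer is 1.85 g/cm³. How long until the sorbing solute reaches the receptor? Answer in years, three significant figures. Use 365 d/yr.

232 years

Hydraulic gradient i = (203.56 − 202.77) / 226 = 0.79 / 226 = 0.003496
K = 3.02e-5 m/s × 86400 s/d = 2.609 m/d
q = Ki = 2.609 × 0.003496 = 0.009121 m/d
v = Ki/n = 2.609·0.003496/0.38 = 0.02400 m/d
Retardation R = 1 + ρ_b·K_d/n = 1 + 1.85×0.93/0.38 = 5.528
Contaminant velocity v_c = v/R = 0.02400/5.528 = 0.004342 m/d
t = L/v_c = 368/0.004342 = 84750 d
   = 84750/365 = 232 yr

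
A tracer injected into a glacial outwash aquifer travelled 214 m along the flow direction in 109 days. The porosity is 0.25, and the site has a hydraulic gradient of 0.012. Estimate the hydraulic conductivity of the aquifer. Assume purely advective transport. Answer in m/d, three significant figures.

v = L / t = 214 / 109 = 1.963 m/d
K = v · n / i = 1.963 × 0.25 / 0.012 = 40.9 m/d

40.9 m/d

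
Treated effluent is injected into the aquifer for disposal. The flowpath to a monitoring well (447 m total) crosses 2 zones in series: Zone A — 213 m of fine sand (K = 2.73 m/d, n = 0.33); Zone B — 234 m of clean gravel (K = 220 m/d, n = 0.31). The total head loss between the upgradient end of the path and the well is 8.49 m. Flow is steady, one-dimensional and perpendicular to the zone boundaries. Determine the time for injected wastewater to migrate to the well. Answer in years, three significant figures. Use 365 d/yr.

Continuity: the same q passes through each zone, so ΔH = q·Σ(L_j/K_j) — the zones act as resistances in series.
Σ(L/K) = 213/2.73 + 234/220 = 78.02 + 1.064 = 79.09 d
q = ΔH / Σ(L/K) = 8.49 / 79.09 = 0.1074 m/d (same in every zone)
Zone A: v = q/n = 0.1074/0.33 = 0.3253 m/d → t_A = 213/0.3253 = 654.8 d
Zone B: v = q/n = 0.1074/0.31 = 0.3463 m/d → t_B = 234/0.3463 = 675.7 d
Total t = 654.8 + 675.7 = 1330 d
   = 1330 / 365 = 3.65 yr

3.65 years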